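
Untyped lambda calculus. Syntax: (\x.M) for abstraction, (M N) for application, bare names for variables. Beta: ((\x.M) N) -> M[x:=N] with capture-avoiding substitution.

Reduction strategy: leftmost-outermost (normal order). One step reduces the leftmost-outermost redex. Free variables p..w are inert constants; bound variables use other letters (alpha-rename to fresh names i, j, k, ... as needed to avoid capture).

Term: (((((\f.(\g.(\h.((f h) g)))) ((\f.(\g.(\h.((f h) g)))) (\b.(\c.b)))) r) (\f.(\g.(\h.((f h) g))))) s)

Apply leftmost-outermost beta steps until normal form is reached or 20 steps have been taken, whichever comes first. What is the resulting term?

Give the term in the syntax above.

Answer: (r s)

Derivation:
Step 0: (((((\f.(\g.(\h.((f h) g)))) ((\f.(\g.(\h.((f h) g)))) (\b.(\c.b)))) r) (\f.(\g.(\h.((f h) g))))) s)
Step 1: ((((\g.(\h.((((\f.(\g.(\h.((f h) g)))) (\b.(\c.b))) h) g))) r) (\f.(\g.(\h.((f h) g))))) s)
Step 2: (((\h.((((\f.(\g.(\h.((f h) g)))) (\b.(\c.b))) h) r)) (\f.(\g.(\h.((f h) g))))) s)
Step 3: (((((\f.(\g.(\h.((f h) g)))) (\b.(\c.b))) (\f.(\g.(\h.((f h) g))))) r) s)
Step 4: ((((\g.(\h.(((\b.(\c.b)) h) g))) (\f.(\g.(\h.((f h) g))))) r) s)
Step 5: (((\h.(((\b.(\c.b)) h) (\f.(\g.(\h.((f h) g)))))) r) s)
Step 6: ((((\b.(\c.b)) r) (\f.(\g.(\h.((f h) g))))) s)
Step 7: (((\c.r) (\f.(\g.(\h.((f h) g))))) s)
Step 8: (r s)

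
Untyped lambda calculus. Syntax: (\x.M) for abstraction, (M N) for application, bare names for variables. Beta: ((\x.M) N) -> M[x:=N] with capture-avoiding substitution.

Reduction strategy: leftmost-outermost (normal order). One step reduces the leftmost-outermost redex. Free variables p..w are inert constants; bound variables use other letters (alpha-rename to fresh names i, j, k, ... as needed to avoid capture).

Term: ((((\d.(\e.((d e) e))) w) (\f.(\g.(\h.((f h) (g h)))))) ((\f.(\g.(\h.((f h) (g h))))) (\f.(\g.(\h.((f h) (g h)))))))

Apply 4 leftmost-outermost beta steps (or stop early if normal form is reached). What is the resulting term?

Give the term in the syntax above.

Answer: (((w (\f.(\g.(\h.((f h) (g h)))))) (\f.(\g.(\h.((f h) (g h)))))) (\g.(\h.((\g.(\i.((h i) (g i)))) (g h)))))

Derivation:
Step 0: ((((\d.(\e.((d e) e))) w) (\f.(\g.(\h.((f h) (g h)))))) ((\f.(\g.(\h.((f h) (g h))))) (\f.(\g.(\h.((f h) (g h)))))))
Step 1: (((\e.((w e) e)) (\f.(\g.(\h.((f h) (g h)))))) ((\f.(\g.(\h.((f h) (g h))))) (\f.(\g.(\h.((f h) (g h)))))))
Step 2: (((w (\f.(\g.(\h.((f h) (g h)))))) (\f.(\g.(\h.((f h) (g h)))))) ((\f.(\g.(\h.((f h) (g h))))) (\f.(\g.(\h.((f h) (g h)))))))
Step 3: (((w (\f.(\g.(\h.((f h) (g h)))))) (\f.(\g.(\h.((f h) (g h)))))) (\g.(\h.(((\f.(\g.(\h.((f h) (g h))))) h) (g h)))))
Step 4: (((w (\f.(\g.(\h.((f h) (g h)))))) (\f.(\g.(\h.((f h) (g h)))))) (\g.(\h.((\g.(\i.((h i) (g i)))) (g h)))))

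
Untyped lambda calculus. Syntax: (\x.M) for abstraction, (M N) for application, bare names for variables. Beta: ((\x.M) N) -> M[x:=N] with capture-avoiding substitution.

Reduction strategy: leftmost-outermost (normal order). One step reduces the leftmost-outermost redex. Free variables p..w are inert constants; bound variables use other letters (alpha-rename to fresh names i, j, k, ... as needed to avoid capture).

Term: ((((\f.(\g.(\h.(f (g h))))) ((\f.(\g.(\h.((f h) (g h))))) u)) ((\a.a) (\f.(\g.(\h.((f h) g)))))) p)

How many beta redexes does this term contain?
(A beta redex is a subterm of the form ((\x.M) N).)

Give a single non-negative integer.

Term: ((((\f.(\g.(\h.(f (g h))))) ((\f.(\g.(\h.((f h) (g h))))) u)) ((\a.a) (\f.(\g.(\h.((f h) g)))))) p)
  Redex: ((\f.(\g.(\h.(f (g h))))) ((\f.(\g.(\h.((f h) (g h))))) u))
  Redex: ((\f.(\g.(\h.((f h) (g h))))) u)
  Redex: ((\a.a) (\f.(\g.(\h.((f h) g)))))
Total redexes: 3

Answer: 3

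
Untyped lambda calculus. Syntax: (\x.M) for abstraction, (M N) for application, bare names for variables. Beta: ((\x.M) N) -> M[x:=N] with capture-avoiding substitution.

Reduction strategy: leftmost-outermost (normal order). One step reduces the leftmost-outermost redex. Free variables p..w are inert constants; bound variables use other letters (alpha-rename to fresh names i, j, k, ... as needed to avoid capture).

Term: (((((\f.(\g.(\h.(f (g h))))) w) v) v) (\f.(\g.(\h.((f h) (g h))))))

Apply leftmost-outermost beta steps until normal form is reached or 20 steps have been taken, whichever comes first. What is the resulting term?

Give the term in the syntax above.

Step 0: (((((\f.(\g.(\h.(f (g h))))) w) v) v) (\f.(\g.(\h.((f h) (g h))))))
Step 1: ((((\g.(\h.(w (g h)))) v) v) (\f.(\g.(\h.((f h) (g h))))))
Step 2: (((\h.(w (v h))) v) (\f.(\g.(\h.((f h) (g h))))))
Step 3: ((w (v v)) (\f.(\g.(\h.((f h) (g h))))))

Answer: ((w (v v)) (\f.(\g.(\h.((f h) (g h))))))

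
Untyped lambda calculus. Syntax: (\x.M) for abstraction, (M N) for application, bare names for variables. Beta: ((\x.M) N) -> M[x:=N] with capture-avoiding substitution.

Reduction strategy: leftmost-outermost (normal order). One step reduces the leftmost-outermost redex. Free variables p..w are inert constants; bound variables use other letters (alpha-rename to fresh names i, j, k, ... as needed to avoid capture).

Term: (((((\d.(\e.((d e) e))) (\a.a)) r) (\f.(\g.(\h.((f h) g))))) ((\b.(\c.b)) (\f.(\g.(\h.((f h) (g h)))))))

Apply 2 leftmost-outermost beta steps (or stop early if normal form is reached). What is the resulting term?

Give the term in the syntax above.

Answer: (((((\a.a) r) r) (\f.(\g.(\h.((f h) g))))) ((\b.(\c.b)) (\f.(\g.(\h.((f h) (g h)))))))

Derivation:
Step 0: (((((\d.(\e.((d e) e))) (\a.a)) r) (\f.(\g.(\h.((f h) g))))) ((\b.(\c.b)) (\f.(\g.(\h.((f h) (g h)))))))
Step 1: ((((\e.(((\a.a) e) e)) r) (\f.(\g.(\h.((f h) g))))) ((\b.(\c.b)) (\f.(\g.(\h.((f h) (g h)))))))
Step 2: (((((\a.a) r) r) (\f.(\g.(\h.((f h) g))))) ((\b.(\c.b)) (\f.(\g.(\h.((f h) (g h)))))))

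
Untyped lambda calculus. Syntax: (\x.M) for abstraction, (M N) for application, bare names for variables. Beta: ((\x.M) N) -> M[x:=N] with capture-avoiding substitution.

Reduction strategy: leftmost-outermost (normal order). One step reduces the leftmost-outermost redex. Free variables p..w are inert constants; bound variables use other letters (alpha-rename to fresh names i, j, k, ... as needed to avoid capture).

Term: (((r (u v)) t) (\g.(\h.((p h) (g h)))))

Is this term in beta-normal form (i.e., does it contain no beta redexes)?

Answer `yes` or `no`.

Answer: yes

Derivation:
Term: (((r (u v)) t) (\g.(\h.((p h) (g h)))))
No beta redexes found.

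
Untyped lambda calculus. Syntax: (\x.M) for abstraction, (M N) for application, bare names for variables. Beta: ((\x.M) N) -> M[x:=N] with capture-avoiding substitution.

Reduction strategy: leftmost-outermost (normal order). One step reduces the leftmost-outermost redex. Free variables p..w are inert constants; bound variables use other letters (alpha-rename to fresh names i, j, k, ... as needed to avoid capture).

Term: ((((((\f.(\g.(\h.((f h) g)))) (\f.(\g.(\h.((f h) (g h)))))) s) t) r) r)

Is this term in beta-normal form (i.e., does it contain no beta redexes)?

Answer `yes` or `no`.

Term: ((((((\f.(\g.(\h.((f h) g)))) (\f.(\g.(\h.((f h) (g h)))))) s) t) r) r)
Found 1 beta redex(es).

Answer: no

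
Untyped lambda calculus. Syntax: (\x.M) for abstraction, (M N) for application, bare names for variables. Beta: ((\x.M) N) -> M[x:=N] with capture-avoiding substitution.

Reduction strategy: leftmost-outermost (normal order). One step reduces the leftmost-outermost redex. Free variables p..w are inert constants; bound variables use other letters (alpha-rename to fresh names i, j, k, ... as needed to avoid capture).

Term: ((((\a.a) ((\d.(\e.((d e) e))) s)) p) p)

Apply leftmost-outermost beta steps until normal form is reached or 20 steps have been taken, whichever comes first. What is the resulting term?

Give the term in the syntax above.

Answer: (((s p) p) p)

Derivation:
Step 0: ((((\a.a) ((\d.(\e.((d e) e))) s)) p) p)
Step 1: ((((\d.(\e.((d e) e))) s) p) p)
Step 2: (((\e.((s e) e)) p) p)
Step 3: (((s p) p) p)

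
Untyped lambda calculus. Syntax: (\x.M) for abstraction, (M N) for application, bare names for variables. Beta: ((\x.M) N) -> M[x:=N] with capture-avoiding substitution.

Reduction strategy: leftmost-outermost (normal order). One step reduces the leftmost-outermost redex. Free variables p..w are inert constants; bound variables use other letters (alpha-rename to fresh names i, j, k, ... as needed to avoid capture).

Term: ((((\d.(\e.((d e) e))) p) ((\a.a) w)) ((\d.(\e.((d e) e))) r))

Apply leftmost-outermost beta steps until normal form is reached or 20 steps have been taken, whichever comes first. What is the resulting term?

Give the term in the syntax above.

Step 0: ((((\d.(\e.((d e) e))) p) ((\a.a) w)) ((\d.(\e.((d e) e))) r))
Step 1: (((\e.((p e) e)) ((\a.a) w)) ((\d.(\e.((d e) e))) r))
Step 2: (((p ((\a.a) w)) ((\a.a) w)) ((\d.(\e.((d e) e))) r))
Step 3: (((p w) ((\a.a) w)) ((\d.(\e.((d e) e))) r))
Step 4: (((p w) w) ((\d.(\e.((d e) e))) r))
Step 5: (((p w) w) (\e.((r e) e)))

Answer: (((p w) w) (\e.((r e) e)))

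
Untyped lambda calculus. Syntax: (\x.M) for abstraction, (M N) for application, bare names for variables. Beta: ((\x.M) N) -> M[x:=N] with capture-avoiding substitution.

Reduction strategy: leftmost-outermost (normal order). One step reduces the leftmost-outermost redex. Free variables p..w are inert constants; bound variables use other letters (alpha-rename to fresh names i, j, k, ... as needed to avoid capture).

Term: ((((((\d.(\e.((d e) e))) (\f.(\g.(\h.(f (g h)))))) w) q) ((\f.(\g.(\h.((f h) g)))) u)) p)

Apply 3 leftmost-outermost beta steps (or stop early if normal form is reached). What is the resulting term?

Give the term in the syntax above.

Step 0: ((((((\d.(\e.((d e) e))) (\f.(\g.(\h.(f (g h)))))) w) q) ((\f.(\g.(\h.((f h) g)))) u)) p)
Step 1: (((((\e.(((\f.(\g.(\h.(f (g h))))) e) e)) w) q) ((\f.(\g.(\h.((f h) g)))) u)) p)
Step 2: ((((((\f.(\g.(\h.(f (g h))))) w) w) q) ((\f.(\g.(\h.((f h) g)))) u)) p)
Step 3: (((((\g.(\h.(w (g h)))) w) q) ((\f.(\g.(\h.((f h) g)))) u)) p)

Answer: (((((\g.(\h.(w (g h)))) w) q) ((\f.(\g.(\h.((f h) g)))) u)) p)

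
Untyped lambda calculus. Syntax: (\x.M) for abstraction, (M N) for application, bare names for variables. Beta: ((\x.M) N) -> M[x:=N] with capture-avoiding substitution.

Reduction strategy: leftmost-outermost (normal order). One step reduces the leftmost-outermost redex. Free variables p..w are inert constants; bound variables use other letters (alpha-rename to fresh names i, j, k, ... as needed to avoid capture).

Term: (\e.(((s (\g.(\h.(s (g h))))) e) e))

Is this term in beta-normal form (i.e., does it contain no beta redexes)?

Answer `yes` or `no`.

Answer: yes

Derivation:
Term: (\e.(((s (\g.(\h.(s (g h))))) e) e))
No beta redexes found.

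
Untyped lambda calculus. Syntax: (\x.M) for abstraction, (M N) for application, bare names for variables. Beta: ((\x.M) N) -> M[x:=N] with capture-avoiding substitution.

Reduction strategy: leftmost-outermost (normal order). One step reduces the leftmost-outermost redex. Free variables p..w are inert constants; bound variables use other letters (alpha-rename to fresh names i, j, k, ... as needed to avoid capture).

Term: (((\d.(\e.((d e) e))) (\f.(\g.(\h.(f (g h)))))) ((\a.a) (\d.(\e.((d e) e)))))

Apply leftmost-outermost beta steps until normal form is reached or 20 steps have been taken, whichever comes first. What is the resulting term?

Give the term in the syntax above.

Step 0: (((\d.(\e.((d e) e))) (\f.(\g.(\h.(f (g h)))))) ((\a.a) (\d.(\e.((d e) e)))))
Step 1: ((\e.(((\f.(\g.(\h.(f (g h))))) e) e)) ((\a.a) (\d.(\e.((d e) e)))))
Step 2: (((\f.(\g.(\h.(f (g h))))) ((\a.a) (\d.(\e.((d e) e))))) ((\a.a) (\d.(\e.((d e) e)))))
Step 3: ((\g.(\h.(((\a.a) (\d.(\e.((d e) e)))) (g h)))) ((\a.a) (\d.(\e.((d e) e)))))
Step 4: (\h.(((\a.a) (\d.(\e.((d e) e)))) (((\a.a) (\d.(\e.((d e) e)))) h)))
Step 5: (\h.((\d.(\e.((d e) e))) (((\a.a) (\d.(\e.((d e) e)))) h)))
Step 6: (\h.(\e.(((((\a.a) (\d.(\e.((d e) e)))) h) e) e)))
Step 7: (\h.(\e.((((\d.(\e.((d e) e))) h) e) e)))
Step 8: (\h.(\e.(((\e.((h e) e)) e) e)))
Step 9: (\h.(\e.(((h e) e) e)))

Answer: (\h.(\e.(((h e) e) e)))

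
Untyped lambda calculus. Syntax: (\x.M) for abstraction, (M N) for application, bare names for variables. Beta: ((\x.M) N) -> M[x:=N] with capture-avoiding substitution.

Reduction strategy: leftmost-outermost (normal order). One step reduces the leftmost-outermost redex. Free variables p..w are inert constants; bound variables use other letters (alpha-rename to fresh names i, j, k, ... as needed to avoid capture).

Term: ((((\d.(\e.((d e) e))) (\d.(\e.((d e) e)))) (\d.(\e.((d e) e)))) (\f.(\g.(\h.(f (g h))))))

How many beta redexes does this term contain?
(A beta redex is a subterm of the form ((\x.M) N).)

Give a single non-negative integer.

Term: ((((\d.(\e.((d e) e))) (\d.(\e.((d e) e)))) (\d.(\e.((d e) e)))) (\f.(\g.(\h.(f (g h))))))
  Redex: ((\d.(\e.((d e) e))) (\d.(\e.((d e) e))))
Total redexes: 1

Answer: 1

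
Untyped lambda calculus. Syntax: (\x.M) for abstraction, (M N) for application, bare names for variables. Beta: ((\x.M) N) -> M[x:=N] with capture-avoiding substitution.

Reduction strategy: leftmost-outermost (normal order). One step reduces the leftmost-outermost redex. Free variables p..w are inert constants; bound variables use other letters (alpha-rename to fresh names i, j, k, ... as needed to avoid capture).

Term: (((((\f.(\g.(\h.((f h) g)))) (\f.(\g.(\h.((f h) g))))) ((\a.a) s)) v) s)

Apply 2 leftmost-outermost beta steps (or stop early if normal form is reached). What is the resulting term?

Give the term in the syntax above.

Answer: (((\h.(((\f.(\g.(\h.((f h) g)))) h) ((\a.a) s))) v) s)

Derivation:
Step 0: (((((\f.(\g.(\h.((f h) g)))) (\f.(\g.(\h.((f h) g))))) ((\a.a) s)) v) s)
Step 1: ((((\g.(\h.(((\f.(\g.(\h.((f h) g)))) h) g))) ((\a.a) s)) v) s)
Step 2: (((\h.(((\f.(\g.(\h.((f h) g)))) h) ((\a.a) s))) v) s)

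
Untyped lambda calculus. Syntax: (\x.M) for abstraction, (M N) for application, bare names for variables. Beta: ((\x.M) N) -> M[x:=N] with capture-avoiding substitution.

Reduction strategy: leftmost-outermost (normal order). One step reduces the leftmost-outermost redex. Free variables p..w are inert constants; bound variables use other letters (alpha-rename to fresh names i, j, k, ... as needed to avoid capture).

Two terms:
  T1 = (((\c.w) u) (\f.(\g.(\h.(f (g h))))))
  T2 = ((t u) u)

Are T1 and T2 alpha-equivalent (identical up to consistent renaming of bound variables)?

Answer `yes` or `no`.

Answer: no

Derivation:
Term 1: (((\c.w) u) (\f.(\g.(\h.(f (g h))))))
Term 2: ((t u) u)
Alpha-equivalence: compare structure up to binder renaming.
Result: False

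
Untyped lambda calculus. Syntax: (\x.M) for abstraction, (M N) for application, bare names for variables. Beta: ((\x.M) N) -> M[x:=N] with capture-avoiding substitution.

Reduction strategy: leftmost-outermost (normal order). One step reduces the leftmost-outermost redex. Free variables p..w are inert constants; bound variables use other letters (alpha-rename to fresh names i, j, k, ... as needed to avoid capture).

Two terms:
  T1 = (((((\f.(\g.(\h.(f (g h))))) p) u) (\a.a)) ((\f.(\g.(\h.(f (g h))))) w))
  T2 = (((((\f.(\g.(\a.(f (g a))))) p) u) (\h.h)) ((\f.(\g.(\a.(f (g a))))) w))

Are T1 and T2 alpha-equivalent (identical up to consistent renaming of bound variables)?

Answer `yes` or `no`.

Term 1: (((((\f.(\g.(\h.(f (g h))))) p) u) (\a.a)) ((\f.(\g.(\h.(f (g h))))) w))
Term 2: (((((\f.(\g.(\a.(f (g a))))) p) u) (\h.h)) ((\f.(\g.(\a.(f (g a))))) w))
Alpha-equivalence: compare structure up to binder renaming.
Result: True

Answer: yes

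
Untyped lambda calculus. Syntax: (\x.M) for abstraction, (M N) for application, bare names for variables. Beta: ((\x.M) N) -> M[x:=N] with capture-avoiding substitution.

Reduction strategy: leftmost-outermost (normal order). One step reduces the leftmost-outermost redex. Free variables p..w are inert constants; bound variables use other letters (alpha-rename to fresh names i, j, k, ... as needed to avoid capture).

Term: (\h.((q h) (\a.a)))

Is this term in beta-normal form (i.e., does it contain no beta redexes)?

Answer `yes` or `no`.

Answer: yes

Derivation:
Term: (\h.((q h) (\a.a)))
No beta redexes found.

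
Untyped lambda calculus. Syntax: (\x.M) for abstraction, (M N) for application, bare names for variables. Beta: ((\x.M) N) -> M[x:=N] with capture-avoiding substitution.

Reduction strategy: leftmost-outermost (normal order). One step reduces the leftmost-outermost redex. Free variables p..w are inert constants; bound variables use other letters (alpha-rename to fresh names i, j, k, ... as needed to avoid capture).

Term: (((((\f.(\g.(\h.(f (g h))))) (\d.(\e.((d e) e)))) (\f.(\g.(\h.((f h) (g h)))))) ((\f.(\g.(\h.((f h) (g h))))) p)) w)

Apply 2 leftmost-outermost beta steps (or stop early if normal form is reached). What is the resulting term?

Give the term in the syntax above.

Answer: (((\h.((\d.(\e.((d e) e))) ((\f.(\g.(\h.((f h) (g h))))) h))) ((\f.(\g.(\h.((f h) (g h))))) p)) w)

Derivation:
Step 0: (((((\f.(\g.(\h.(f (g h))))) (\d.(\e.((d e) e)))) (\f.(\g.(\h.((f h) (g h)))))) ((\f.(\g.(\h.((f h) (g h))))) p)) w)
Step 1: ((((\g.(\h.((\d.(\e.((d e) e))) (g h)))) (\f.(\g.(\h.((f h) (g h)))))) ((\f.(\g.(\h.((f h) (g h))))) p)) w)
Step 2: (((\h.((\d.(\e.((d e) e))) ((\f.(\g.(\h.((f h) (g h))))) h))) ((\f.(\g.(\h.((f h) (g h))))) p)) w)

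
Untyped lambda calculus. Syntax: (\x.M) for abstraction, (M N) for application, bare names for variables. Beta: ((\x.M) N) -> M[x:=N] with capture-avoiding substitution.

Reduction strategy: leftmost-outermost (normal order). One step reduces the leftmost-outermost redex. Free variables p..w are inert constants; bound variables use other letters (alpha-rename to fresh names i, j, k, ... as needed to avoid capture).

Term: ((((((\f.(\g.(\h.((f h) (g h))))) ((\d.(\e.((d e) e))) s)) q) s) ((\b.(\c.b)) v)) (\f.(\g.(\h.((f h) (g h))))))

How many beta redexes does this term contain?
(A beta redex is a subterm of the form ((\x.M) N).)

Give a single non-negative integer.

Term: ((((((\f.(\g.(\h.((f h) (g h))))) ((\d.(\e.((d e) e))) s)) q) s) ((\b.(\c.b)) v)) (\f.(\g.(\h.((f h) (g h))))))
  Redex: ((\f.(\g.(\h.((f h) (g h))))) ((\d.(\e.((d e) e))) s))
  Redex: ((\d.(\e.((d e) e))) s)
  Redex: ((\b.(\c.b)) v)
Total redexes: 3

Answer: 3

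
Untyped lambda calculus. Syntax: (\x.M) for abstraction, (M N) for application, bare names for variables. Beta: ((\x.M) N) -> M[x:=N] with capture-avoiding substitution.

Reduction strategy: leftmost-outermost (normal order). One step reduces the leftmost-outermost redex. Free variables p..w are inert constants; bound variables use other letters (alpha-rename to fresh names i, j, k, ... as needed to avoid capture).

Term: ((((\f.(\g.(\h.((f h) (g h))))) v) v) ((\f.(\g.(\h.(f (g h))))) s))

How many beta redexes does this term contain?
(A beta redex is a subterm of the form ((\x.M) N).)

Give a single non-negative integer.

Answer: 2

Derivation:
Term: ((((\f.(\g.(\h.((f h) (g h))))) v) v) ((\f.(\g.(\h.(f (g h))))) s))
  Redex: ((\f.(\g.(\h.((f h) (g h))))) v)
  Redex: ((\f.(\g.(\h.(f (g h))))) s)
Total redexes: 2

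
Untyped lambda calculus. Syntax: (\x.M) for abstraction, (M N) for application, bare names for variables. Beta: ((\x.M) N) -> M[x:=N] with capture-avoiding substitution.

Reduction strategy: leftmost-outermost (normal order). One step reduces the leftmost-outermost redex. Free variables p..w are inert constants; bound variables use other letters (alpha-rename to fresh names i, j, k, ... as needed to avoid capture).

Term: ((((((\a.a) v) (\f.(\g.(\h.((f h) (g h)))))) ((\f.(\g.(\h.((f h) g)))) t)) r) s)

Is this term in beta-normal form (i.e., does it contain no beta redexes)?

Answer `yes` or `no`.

Answer: no

Derivation:
Term: ((((((\a.a) v) (\f.(\g.(\h.((f h) (g h)))))) ((\f.(\g.(\h.((f h) g)))) t)) r) s)
Found 2 beta redex(es).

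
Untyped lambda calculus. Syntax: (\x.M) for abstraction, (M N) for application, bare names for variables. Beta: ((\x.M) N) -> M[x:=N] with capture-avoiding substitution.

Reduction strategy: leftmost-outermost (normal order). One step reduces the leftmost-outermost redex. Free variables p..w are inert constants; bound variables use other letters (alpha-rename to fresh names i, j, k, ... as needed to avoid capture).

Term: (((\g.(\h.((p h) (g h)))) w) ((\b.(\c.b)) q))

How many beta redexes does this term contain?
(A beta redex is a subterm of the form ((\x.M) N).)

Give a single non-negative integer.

Answer: 2

Derivation:
Term: (((\g.(\h.((p h) (g h)))) w) ((\b.(\c.b)) q))
  Redex: ((\g.(\h.((p h) (g h)))) w)
  Redex: ((\b.(\c.b)) q)
Total redexes: 2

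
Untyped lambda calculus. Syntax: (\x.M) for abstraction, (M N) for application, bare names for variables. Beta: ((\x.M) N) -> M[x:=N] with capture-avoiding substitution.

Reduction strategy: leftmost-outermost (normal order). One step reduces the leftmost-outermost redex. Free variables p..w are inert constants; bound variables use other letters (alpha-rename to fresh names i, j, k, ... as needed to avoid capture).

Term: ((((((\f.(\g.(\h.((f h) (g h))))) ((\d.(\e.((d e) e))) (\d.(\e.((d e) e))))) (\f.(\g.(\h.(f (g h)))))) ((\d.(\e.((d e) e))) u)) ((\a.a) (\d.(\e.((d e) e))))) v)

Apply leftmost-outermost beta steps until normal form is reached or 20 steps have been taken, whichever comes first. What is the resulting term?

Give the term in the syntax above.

Answer: ((((((u (\e.((u e) e))) (\e.((u e) e))) (\e.((u e) e))) (\g.(\h.((u (g h)) (g h))))) (\d.(\e.((d e) e)))) v)

Derivation:
Step 0: ((((((\f.(\g.(\h.((f h) (g h))))) ((\d.(\e.((d e) e))) (\d.(\e.((d e) e))))) (\f.(\g.(\h.(f (g h)))))) ((\d.(\e.((d e) e))) u)) ((\a.a) (\d.(\e.((d e) e))))) v)
Step 1: (((((\g.(\h.((((\d.(\e.((d e) e))) (\d.(\e.((d e) e)))) h) (g h)))) (\f.(\g.(\h.(f (g h)))))) ((\d.(\e.((d e) e))) u)) ((\a.a) (\d.(\e.((d e) e))))) v)
Step 2: ((((\h.((((\d.(\e.((d e) e))) (\d.(\e.((d e) e)))) h) ((\f.(\g.(\h.(f (g h))))) h))) ((\d.(\e.((d e) e))) u)) ((\a.a) (\d.(\e.((d e) e))))) v)
Step 3: ((((((\d.(\e.((d e) e))) (\d.(\e.((d e) e)))) ((\d.(\e.((d e) e))) u)) ((\f.(\g.(\h.(f (g h))))) ((\d.(\e.((d e) e))) u))) ((\a.a) (\d.(\e.((d e) e))))) v)
Step 4: (((((\e.(((\d.(\e.((d e) e))) e) e)) ((\d.(\e.((d e) e))) u)) ((\f.(\g.(\h.(f (g h))))) ((\d.(\e.((d e) e))) u))) ((\a.a) (\d.(\e.((d e) e))))) v)
Step 5: ((((((\d.(\e.((d e) e))) ((\d.(\e.((d e) e))) u)) ((\d.(\e.((d e) e))) u)) ((\f.(\g.(\h.(f (g h))))) ((\d.(\e.((d e) e))) u))) ((\a.a) (\d.(\e.((d e) e))))) v)
Step 6: (((((\e.((((\d.(\e.((d e) e))) u) e) e)) ((\d.(\e.((d e) e))) u)) ((\f.(\g.(\h.(f (g h))))) ((\d.(\e.((d e) e))) u))) ((\a.a) (\d.(\e.((d e) e))))) v)
Step 7: (((((((\d.(\e.((d e) e))) u) ((\d.(\e.((d e) e))) u)) ((\d.(\e.((d e) e))) u)) ((\f.(\g.(\h.(f (g h))))) ((\d.(\e.((d e) e))) u))) ((\a.a) (\d.(\e.((d e) e))))) v)
Step 8: ((((((\e.((u e) e)) ((\d.(\e.((d e) e))) u)) ((\d.(\e.((d e) e))) u)) ((\f.(\g.(\h.(f (g h))))) ((\d.(\e.((d e) e))) u))) ((\a.a) (\d.(\e.((d e) e))))) v)
Step 9: ((((((u ((\d.(\e.((d e) e))) u)) ((\d.(\e.((d e) e))) u)) ((\d.(\e.((d e) e))) u)) ((\f.(\g.(\h.(f (g h))))) ((\d.(\e.((d e) e))) u))) ((\a.a) (\d.(\e.((d e) e))))) v)
Step 10: ((((((u (\e.((u e) e))) ((\d.(\e.((d e) e))) u)) ((\d.(\e.((d e) e))) u)) ((\f.(\g.(\h.(f (g h))))) ((\d.(\e.((d e) e))) u))) ((\a.a) (\d.(\e.((d e) e))))) v)
Step 11: ((((((u (\e.((u e) e))) (\e.((u e) e))) ((\d.(\e.((d e) e))) u)) ((\f.(\g.(\h.(f (g h))))) ((\d.(\e.((d e) e))) u))) ((\a.a) (\d.(\e.((d e) e))))) v)
Step 12: ((((((u (\e.((u e) e))) (\e.((u e) e))) (\e.((u e) e))) ((\f.(\g.(\h.(f (g h))))) ((\d.(\e.((d e) e))) u))) ((\a.a) (\d.(\e.((d e) e))))) v)
Step 13: ((((((u (\e.((u e) e))) (\e.((u e) e))) (\e.((u e) e))) (\g.(\h.(((\d.(\e.((d e) e))) u) (g h))))) ((\a.a) (\d.(\e.((d e) e))))) v)
Step 14: ((((((u (\e.((u e) e))) (\e.((u e) e))) (\e.((u e) e))) (\g.(\h.((\e.((u e) e)) (g h))))) ((\a.a) (\d.(\e.((d e) e))))) v)
Step 15: ((((((u (\e.((u e) e))) (\e.((u e) e))) (\e.((u e) e))) (\g.(\h.((u (g h)) (g h))))) ((\a.a) (\d.(\e.((d e) e))))) v)
Step 16: ((((((u (\e.((u e) e))) (\e.((u e) e))) (\e.((u e) e))) (\g.(\h.((u (g h)) (g h))))) (\d.(\e.((d e) e)))) v)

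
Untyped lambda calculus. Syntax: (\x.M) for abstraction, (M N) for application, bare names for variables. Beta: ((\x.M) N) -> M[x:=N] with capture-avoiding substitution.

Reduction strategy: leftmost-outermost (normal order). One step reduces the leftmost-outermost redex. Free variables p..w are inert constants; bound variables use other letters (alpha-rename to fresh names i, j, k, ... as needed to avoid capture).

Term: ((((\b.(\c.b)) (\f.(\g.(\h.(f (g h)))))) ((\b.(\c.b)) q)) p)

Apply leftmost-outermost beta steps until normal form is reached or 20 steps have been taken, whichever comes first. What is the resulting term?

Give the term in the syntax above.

Step 0: ((((\b.(\c.b)) (\f.(\g.(\h.(f (g h)))))) ((\b.(\c.b)) q)) p)
Step 1: (((\c.(\f.(\g.(\h.(f (g h)))))) ((\b.(\c.b)) q)) p)
Step 2: ((\f.(\g.(\h.(f (g h))))) p)
Step 3: (\g.(\h.(p (g h))))

Answer: (\g.(\h.(p (g h))))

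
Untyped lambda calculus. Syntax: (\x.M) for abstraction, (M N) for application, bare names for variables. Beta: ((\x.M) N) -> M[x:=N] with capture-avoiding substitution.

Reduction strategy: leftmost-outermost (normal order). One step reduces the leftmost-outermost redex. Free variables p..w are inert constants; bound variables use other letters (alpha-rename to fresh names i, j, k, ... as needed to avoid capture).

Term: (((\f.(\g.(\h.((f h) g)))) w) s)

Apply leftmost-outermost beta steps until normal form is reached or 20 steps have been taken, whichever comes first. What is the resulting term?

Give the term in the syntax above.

Answer: (\h.((w h) s))

Derivation:
Step 0: (((\f.(\g.(\h.((f h) g)))) w) s)
Step 1: ((\g.(\h.((w h) g))) s)
Step 2: (\h.((w h) s))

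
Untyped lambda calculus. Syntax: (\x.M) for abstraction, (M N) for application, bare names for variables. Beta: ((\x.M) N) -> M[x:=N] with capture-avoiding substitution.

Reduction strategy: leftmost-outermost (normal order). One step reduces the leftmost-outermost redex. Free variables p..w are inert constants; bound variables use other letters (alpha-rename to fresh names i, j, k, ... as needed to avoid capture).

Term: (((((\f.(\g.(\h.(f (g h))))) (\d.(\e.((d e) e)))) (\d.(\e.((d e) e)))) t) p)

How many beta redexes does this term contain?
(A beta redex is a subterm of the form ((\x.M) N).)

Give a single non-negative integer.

Term: (((((\f.(\g.(\h.(f (g h))))) (\d.(\e.((d e) e)))) (\d.(\e.((d e) e)))) t) p)
  Redex: ((\f.(\g.(\h.(f (g h))))) (\d.(\e.((d e) e))))
Total redexes: 1

Answer: 1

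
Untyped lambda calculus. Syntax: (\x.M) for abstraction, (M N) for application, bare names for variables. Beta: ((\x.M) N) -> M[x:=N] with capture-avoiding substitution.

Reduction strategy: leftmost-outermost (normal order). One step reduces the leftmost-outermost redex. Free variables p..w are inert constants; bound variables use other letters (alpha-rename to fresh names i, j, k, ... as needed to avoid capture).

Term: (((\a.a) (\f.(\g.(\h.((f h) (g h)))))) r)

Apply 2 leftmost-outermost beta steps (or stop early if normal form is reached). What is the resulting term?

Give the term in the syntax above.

Step 0: (((\a.a) (\f.(\g.(\h.((f h) (g h)))))) r)
Step 1: ((\f.(\g.(\h.((f h) (g h))))) r)
Step 2: (\g.(\h.((r h) (g h))))

Answer: (\g.(\h.((r h) (g h))))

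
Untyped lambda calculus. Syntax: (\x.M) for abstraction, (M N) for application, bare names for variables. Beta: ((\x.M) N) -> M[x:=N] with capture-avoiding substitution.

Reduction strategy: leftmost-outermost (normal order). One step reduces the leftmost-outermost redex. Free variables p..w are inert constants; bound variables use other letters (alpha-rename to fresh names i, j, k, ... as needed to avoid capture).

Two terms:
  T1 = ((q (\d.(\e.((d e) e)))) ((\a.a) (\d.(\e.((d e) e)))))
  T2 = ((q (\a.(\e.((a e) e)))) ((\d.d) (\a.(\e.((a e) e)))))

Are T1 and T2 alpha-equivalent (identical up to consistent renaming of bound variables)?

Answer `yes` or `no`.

Term 1: ((q (\d.(\e.((d e) e)))) ((\a.a) (\d.(\e.((d e) e)))))
Term 2: ((q (\a.(\e.((a e) e)))) ((\d.d) (\a.(\e.((a e) e)))))
Alpha-equivalence: compare structure up to binder renaming.
Result: True

Answer: yes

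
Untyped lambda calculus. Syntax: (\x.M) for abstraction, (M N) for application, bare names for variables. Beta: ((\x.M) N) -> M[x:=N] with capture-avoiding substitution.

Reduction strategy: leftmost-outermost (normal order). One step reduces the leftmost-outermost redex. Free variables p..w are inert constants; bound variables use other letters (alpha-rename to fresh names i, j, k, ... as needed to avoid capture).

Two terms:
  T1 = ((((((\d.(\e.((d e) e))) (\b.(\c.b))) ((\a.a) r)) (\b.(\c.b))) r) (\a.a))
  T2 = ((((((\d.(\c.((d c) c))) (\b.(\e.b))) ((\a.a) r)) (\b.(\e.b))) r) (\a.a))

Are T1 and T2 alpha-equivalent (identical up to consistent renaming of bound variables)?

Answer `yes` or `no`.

Term 1: ((((((\d.(\e.((d e) e))) (\b.(\c.b))) ((\a.a) r)) (\b.(\c.b))) r) (\a.a))
Term 2: ((((((\d.(\c.((d c) c))) (\b.(\e.b))) ((\a.a) r)) (\b.(\e.b))) r) (\a.a))
Alpha-equivalence: compare structure up to binder renaming.
Result: True

Answer: yes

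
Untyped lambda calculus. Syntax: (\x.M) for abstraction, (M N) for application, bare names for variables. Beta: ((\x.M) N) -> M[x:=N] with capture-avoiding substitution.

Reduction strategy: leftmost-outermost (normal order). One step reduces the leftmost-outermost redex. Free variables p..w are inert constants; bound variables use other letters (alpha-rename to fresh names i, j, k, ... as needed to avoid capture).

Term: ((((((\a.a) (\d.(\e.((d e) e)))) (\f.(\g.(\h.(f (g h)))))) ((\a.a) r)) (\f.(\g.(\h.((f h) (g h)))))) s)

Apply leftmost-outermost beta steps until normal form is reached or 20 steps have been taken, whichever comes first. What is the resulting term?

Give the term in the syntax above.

Step 0: ((((((\a.a) (\d.(\e.((d e) e)))) (\f.(\g.(\h.(f (g h)))))) ((\a.a) r)) (\f.(\g.(\h.((f h) (g h)))))) s)
Step 1: (((((\d.(\e.((d e) e))) (\f.(\g.(\h.(f (g h)))))) ((\a.a) r)) (\f.(\g.(\h.((f h) (g h)))))) s)
Step 2: ((((\e.(((\f.(\g.(\h.(f (g h))))) e) e)) ((\a.a) r)) (\f.(\g.(\h.((f h) (g h)))))) s)
Step 3: (((((\f.(\g.(\h.(f (g h))))) ((\a.a) r)) ((\a.a) r)) (\f.(\g.(\h.((f h) (g h)))))) s)
Step 4: ((((\g.(\h.(((\a.a) r) (g h)))) ((\a.a) r)) (\f.(\g.(\h.((f h) (g h)))))) s)
Step 5: (((\h.(((\a.a) r) (((\a.a) r) h))) (\f.(\g.(\h.((f h) (g h)))))) s)
Step 6: ((((\a.a) r) (((\a.a) r) (\f.(\g.(\h.((f h) (g h))))))) s)
Step 7: ((r (((\a.a) r) (\f.(\g.(\h.((f h) (g h))))))) s)
Step 8: ((r (r (\f.(\g.(\h.((f h) (g h))))))) s)

Answer: ((r (r (\f.(\g.(\h.((f h) (g h))))))) s)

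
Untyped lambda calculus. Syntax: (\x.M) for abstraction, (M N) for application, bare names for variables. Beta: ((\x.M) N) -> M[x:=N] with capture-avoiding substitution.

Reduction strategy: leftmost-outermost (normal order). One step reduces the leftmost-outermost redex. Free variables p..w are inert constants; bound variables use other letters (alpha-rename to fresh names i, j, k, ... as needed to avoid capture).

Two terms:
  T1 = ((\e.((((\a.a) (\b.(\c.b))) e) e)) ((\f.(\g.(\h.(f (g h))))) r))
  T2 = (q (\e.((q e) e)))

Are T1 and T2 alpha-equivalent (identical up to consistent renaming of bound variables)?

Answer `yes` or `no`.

Answer: no

Derivation:
Term 1: ((\e.((((\a.a) (\b.(\c.b))) e) e)) ((\f.(\g.(\h.(f (g h))))) r))
Term 2: (q (\e.((q e) e)))
Alpha-equivalence: compare structure up to binder renaming.
Result: False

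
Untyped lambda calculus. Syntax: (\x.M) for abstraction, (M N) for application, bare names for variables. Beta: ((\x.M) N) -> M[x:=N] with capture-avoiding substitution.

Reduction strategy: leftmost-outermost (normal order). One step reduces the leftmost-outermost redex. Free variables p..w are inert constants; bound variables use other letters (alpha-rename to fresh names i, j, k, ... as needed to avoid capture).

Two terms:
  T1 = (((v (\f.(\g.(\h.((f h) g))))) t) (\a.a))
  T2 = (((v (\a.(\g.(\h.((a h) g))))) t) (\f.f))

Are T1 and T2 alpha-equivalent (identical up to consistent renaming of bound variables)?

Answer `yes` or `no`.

Term 1: (((v (\f.(\g.(\h.((f h) g))))) t) (\a.a))
Term 2: (((v (\a.(\g.(\h.((a h) g))))) t) (\f.f))
Alpha-equivalence: compare structure up to binder renaming.
Result: True

Answer: yes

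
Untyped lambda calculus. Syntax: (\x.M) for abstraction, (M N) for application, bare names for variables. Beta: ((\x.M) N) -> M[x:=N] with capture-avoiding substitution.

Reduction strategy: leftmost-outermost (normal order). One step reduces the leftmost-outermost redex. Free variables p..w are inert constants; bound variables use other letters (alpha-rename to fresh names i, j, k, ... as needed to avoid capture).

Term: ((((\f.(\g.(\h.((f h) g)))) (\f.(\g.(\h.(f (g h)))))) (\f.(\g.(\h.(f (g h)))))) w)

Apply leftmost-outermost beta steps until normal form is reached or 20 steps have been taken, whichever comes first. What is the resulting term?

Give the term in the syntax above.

Step 0: ((((\f.(\g.(\h.((f h) g)))) (\f.(\g.(\h.(f (g h)))))) (\f.(\g.(\h.(f (g h)))))) w)
Step 1: (((\g.(\h.(((\f.(\g.(\h.(f (g h))))) h) g))) (\f.(\g.(\h.(f (g h)))))) w)
Step 2: ((\h.(((\f.(\g.(\h.(f (g h))))) h) (\f.(\g.(\h.(f (g h))))))) w)
Step 3: (((\f.(\g.(\h.(f (g h))))) w) (\f.(\g.(\h.(f (g h))))))
Step 4: ((\g.(\h.(w (g h)))) (\f.(\g.(\h.(f (g h))))))
Step 5: (\h.(w ((\f.(\g.(\h.(f (g h))))) h)))
Step 6: (\h.(w (\g.(\i.(h (g i))))))

Answer: (\h.(w (\g.(\i.(h (g i))))))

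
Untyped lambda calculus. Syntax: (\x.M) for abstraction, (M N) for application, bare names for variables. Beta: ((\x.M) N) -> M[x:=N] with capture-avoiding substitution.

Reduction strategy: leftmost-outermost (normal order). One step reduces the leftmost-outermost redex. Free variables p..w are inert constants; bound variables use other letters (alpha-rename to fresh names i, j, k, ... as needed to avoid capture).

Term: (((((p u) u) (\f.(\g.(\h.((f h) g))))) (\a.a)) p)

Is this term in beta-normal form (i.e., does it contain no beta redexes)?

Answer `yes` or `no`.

Answer: yes

Derivation:
Term: (((((p u) u) (\f.(\g.(\h.((f h) g))))) (\a.a)) p)
No beta redexes found.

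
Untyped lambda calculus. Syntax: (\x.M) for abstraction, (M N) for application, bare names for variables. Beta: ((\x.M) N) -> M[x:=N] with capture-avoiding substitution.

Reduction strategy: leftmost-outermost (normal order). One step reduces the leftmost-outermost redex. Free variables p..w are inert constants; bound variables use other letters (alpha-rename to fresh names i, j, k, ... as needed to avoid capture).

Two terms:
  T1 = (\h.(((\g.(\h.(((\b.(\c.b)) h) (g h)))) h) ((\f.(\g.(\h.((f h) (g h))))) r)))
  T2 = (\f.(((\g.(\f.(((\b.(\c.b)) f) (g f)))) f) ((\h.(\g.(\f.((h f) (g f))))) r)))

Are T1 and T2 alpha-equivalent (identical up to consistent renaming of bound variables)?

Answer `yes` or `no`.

Term 1: (\h.(((\g.(\h.(((\b.(\c.b)) h) (g h)))) h) ((\f.(\g.(\h.((f h) (g h))))) r)))
Term 2: (\f.(((\g.(\f.(((\b.(\c.b)) f) (g f)))) f) ((\h.(\g.(\f.((h f) (g f))))) r)))
Alpha-equivalence: compare structure up to binder renaming.
Result: True

Answer: yes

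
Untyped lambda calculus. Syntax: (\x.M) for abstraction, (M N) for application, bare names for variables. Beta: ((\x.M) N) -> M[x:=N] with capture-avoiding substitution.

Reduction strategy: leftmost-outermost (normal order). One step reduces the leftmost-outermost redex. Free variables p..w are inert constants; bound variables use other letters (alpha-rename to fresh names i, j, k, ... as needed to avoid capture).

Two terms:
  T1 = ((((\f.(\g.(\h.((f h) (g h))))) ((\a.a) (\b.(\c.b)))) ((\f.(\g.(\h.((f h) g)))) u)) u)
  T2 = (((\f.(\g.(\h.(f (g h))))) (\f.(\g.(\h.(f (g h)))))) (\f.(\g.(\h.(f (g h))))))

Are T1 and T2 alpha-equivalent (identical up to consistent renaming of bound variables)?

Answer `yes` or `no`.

Term 1: ((((\f.(\g.(\h.((f h) (g h))))) ((\a.a) (\b.(\c.b)))) ((\f.(\g.(\h.((f h) g)))) u)) u)
Term 2: (((\f.(\g.(\h.(f (g h))))) (\f.(\g.(\h.(f (g h)))))) (\f.(\g.(\h.(f (g h))))))
Alpha-equivalence: compare structure up to binder renaming.
Result: False

Answer: no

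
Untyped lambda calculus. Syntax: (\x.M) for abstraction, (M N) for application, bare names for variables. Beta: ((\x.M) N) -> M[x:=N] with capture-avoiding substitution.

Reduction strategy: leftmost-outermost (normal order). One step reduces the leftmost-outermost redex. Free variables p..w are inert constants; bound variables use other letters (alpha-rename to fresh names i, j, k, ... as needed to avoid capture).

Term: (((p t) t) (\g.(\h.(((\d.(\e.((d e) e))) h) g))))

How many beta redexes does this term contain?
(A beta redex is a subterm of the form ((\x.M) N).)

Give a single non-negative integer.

Term: (((p t) t) (\g.(\h.(((\d.(\e.((d e) e))) h) g))))
  Redex: ((\d.(\e.((d e) e))) h)
Total redexes: 1

Answer: 1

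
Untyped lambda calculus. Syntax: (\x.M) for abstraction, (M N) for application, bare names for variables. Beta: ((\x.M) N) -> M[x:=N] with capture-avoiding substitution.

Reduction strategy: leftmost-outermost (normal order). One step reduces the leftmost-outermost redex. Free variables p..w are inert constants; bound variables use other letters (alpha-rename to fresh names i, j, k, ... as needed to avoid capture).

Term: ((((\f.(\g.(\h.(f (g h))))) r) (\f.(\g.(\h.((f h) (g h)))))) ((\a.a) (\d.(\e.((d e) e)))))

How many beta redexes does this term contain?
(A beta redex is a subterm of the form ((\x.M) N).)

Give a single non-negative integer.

Answer: 2

Derivation:
Term: ((((\f.(\g.(\h.(f (g h))))) r) (\f.(\g.(\h.((f h) (g h)))))) ((\a.a) (\d.(\e.((d e) e)))))
  Redex: ((\f.(\g.(\h.(f (g h))))) r)
  Redex: ((\a.a) (\d.(\e.((d e) e))))
Total redexes: 2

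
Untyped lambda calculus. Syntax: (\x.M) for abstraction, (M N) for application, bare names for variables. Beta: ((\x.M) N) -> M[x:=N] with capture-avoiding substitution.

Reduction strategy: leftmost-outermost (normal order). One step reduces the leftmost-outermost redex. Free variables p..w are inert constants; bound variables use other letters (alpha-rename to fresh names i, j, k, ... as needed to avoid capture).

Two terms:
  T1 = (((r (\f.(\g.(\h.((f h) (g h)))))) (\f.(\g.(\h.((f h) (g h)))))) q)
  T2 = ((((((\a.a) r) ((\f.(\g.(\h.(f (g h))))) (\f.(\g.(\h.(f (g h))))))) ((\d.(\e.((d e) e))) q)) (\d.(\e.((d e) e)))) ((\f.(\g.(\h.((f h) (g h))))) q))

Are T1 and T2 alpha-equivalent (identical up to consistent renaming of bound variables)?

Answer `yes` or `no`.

Answer: no

Derivation:
Term 1: (((r (\f.(\g.(\h.((f h) (g h)))))) (\f.(\g.(\h.((f h) (g h)))))) q)
Term 2: ((((((\a.a) r) ((\f.(\g.(\h.(f (g h))))) (\f.(\g.(\h.(f (g h))))))) ((\d.(\e.((d e) e))) q)) (\d.(\e.((d e) e)))) ((\f.(\g.(\h.((f h) (g h))))) q))
Alpha-equivalence: compare structure up to binder renaming.
Result: False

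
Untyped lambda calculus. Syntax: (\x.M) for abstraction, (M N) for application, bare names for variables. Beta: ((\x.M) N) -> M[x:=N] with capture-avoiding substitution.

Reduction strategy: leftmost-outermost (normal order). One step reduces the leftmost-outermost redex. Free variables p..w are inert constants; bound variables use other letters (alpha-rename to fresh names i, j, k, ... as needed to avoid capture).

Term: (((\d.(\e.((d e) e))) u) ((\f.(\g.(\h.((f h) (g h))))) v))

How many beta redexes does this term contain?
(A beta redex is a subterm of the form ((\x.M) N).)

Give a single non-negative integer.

Term: (((\d.(\e.((d e) e))) u) ((\f.(\g.(\h.((f h) (g h))))) v))
  Redex: ((\d.(\e.((d e) e))) u)
  Redex: ((\f.(\g.(\h.((f h) (g h))))) v)
Total redexes: 2

Answer: 2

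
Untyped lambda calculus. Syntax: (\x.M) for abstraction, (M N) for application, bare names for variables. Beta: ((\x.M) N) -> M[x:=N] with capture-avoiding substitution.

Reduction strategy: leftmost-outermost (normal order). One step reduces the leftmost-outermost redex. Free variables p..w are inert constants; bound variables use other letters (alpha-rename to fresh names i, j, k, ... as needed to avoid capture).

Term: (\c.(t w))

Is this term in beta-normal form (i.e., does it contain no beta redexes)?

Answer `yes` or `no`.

Answer: yes

Derivation:
Term: (\c.(t w))
No beta redexes found.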